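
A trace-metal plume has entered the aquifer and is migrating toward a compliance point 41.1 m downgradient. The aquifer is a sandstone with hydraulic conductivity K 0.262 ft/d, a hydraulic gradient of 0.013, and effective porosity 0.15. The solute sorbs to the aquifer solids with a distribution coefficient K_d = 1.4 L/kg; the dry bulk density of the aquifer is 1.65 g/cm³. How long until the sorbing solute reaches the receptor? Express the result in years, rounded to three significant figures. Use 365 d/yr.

267 years

K = 0.262 ft/d × 0.3048 = 0.07986 m/d
Darcy flux q = K·i = 0.07986 × 0.013 = 0.001038 m/d
Seepage velocity v = q / n = 0.001038 / 0.15 = 0.006921 m/d
Retardation R = 1 + ρ_b·K_d/n = 1 + 1.65×1.4/0.15 = 16.40
Contaminant velocity v_c = v/R = 0.006921/16.40 = 4.220e-4 m/d
t = L/v_c = 41.1/4.220e-4 = 97390 d
   = 97390/365 = 267 yr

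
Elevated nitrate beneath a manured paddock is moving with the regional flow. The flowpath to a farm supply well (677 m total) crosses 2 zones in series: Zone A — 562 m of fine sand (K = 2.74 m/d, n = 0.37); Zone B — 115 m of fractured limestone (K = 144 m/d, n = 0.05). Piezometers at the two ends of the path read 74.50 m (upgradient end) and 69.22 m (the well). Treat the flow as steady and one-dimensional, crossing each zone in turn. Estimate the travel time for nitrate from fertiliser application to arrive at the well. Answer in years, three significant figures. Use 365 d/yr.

Total head drop ΔH = 74.50 − 69.22 = 5.28 m
Continuity: the same q passes through each zone, so ΔH = q·Σ(L_j/K_j) — the zones act as resistances in series.
Σ(L/K) = 562/2.74 + 115/144 = 205.1 + 0.7986 = 205.9 d
q = ΔH / Σ(L/K) = 5.28 / 205.9 = 0.02564 m/d (same in every zone)
Zone A: v = q/n = 0.02564/0.37 = 0.06930 m/d → t_A = 562/0.06930 = 8109 d
Zone B: v = q/n = 0.02564/0.05 = 0.5129 m/d → t_B = 115/0.5129 = 224.2 d
Total t = 8109 + 224.2 = 8333 d
   = 8333 / 365 = 22.8 yr

22.8 years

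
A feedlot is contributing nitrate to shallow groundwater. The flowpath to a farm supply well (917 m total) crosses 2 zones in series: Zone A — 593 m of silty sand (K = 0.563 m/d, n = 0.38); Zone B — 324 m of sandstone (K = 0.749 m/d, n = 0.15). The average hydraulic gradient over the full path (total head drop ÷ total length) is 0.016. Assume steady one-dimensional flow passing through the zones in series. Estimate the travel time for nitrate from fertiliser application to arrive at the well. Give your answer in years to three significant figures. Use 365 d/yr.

76.0 years

Steady 1-D flow in series ⇒ the Darcy flux q is identical in every zone and the zone head losses add (resistances L/K in series).
Σ(L/K) = 593/0.563 + 324/0.749 = 1053 + 432.6 = 1486 d
K_eq = L_total / Σ(L/K) = 917 / 1486 = 0.6171 m/d
q = K_eq · i = 0.6171 × 0.016 = 0.009874 m/d (same in every zone)
Zone A: v = q/n = 0.009874/0.38 = 0.02599 m/d → t_A = 593/0.02599 = 22820 d
Zone B: v = q/n = 0.009874/0.15 = 0.06583 m/d → t_B = 324/0.06583 = 4922 d
Total t = 22820 + 4922 = 27740 d
   = 27740 / 365 = 76.0 yr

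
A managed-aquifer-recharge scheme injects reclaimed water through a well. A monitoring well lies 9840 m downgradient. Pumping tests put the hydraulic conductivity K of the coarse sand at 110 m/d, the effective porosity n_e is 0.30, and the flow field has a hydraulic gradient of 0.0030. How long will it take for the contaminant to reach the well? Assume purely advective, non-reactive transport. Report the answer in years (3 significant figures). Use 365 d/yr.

24.5 years

Darcy flux q = K·i = 110 × 0.0030 = 0.3300 m/d
v_s = q/n_e = 0.3300/0.30 = 1.100 m/d
t = L / v = 9840 / 1.100 = 8945 d
   = 8945 / 365 = 24.5 yr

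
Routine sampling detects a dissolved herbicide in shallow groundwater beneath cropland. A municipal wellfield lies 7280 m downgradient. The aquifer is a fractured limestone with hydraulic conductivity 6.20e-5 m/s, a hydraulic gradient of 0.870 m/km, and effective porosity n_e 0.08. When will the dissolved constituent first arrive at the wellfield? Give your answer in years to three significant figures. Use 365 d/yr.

K = 6.20e-5 m/s × 86400 s/d = 5.357 m/d
Specific discharge q = 5.357 × 8.7e-4 = 0.004660 m/d
v_s = q/n_e = 0.004660/0.08 = 0.05826 m/d
t = L / v = 7280 / 0.05826 = 125000 d
   = 125000 / 365 = 342 yr

342 years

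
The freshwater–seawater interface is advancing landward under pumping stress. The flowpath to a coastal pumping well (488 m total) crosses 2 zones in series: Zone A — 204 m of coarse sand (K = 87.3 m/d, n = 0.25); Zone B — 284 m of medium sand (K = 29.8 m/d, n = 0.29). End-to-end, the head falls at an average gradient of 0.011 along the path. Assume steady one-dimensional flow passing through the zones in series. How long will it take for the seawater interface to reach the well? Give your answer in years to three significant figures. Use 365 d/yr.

0.808 years

Continuity: the same q passes through each zone, so ΔH = q·Σ(L_j/K_j) — the zones act as resistances in series.
Σ(L/K) = 204/87.3 + 284/29.8 = 2.337 + 9.530 = 11.87 d
K_eq = L_total / Σ(L/K) = 488 / 11.87 = 41.12 m/d
q = K_eq · i = 41.12 × 0.011 = 0.4523 m/d (same in every zone)
Zone A: v = q/n = 0.4523/0.25 = 1.809 m/d → t_A = 204/1.809 = 112.7 d
Zone B: v = q/n = 0.4523/0.29 = 1.560 m/d → t_B = 284/1.560 = 182.1 d
Total t = 112.7 + 182.1 = 294.8 d
   = 294.8 / 365 = 0.808 yr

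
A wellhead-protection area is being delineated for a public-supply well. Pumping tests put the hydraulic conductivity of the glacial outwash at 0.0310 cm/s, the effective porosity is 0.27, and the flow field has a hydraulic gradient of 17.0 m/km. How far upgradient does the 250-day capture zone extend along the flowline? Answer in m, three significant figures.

K = 0.0310 cm/s × 864 = 26.78 m/d
Darcy flux q = K·i = 26.78 × 0.017 = 0.4553 m/d
Seepage velocity v = q / n = 0.4553 / 0.27 = 1.686 m/d
L = v × T = 1.686 × 250 = 421.6 m

422 m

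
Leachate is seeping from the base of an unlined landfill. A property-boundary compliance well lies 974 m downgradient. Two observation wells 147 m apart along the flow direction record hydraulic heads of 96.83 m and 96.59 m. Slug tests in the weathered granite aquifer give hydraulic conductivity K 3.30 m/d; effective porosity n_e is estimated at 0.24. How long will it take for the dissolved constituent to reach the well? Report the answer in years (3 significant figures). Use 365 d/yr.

Hydraulic gradient i = (96.83 − 96.59) / 147 = 0.24 / 147 = 0.001633
Darcy flux q = K·i = 3.30 × 0.001633 = 0.005388 m/d
Average linear velocity = 0.005388 / 0.24 = 0.02245 m/d
t = L / v = 974 / 0.02245 = 43390 d
   = 43390 / 365 = 119 yr

119 years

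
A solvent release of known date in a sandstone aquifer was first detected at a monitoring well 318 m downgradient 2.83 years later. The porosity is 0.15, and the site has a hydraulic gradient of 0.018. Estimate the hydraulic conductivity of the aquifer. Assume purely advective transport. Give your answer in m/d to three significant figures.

2.57 m/d

t = 2.83 years = 1033 d
v = L / t = 318 / 1033 = 0.3079 m/d
K = v · n / i = 0.3079 × 0.15 / 0.018 = 2.57 m/d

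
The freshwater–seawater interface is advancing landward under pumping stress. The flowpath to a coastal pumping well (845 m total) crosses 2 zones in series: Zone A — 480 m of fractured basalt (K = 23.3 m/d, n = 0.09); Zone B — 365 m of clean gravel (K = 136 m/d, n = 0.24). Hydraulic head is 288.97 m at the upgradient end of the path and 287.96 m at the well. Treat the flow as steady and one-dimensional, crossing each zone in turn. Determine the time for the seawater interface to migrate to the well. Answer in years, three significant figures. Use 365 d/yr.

8.26 years

Total head drop ΔH = 288.97 − 287.96 = 1.01 m
Continuity: the same q passes through each zone, so ΔH = q·Σ(L_j/K_j) — the zones act as resistances in series.
Σ(L/K) = 480/23.3 + 365/136 = 20.60 + 2.684 = 23.28 d
q = ΔH / Σ(L/K) = 1.01 / 23.28 = 0.04338 m/d (same in every zone)
Zone A: v = q/n = 0.04338/0.09 = 0.4820 m/d → t_A = 480/0.4820 = 995.9 d
Zone B: v = q/n = 0.04338/0.24 = 0.1807 m/d → t_B = 365/0.1807 = 2020 d
Total t = 995.9 + 2020 = 3015 d
   = 3015 / 365 = 8.26 yr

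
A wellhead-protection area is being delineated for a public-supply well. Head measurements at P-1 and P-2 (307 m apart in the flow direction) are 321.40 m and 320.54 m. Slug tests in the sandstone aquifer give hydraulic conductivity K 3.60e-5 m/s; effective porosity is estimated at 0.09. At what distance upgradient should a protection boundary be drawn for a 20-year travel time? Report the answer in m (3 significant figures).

707 m

Hydraulic gradient i = (321.40 − 320.54) / 307 = 0.86 / 307 = 0.002801
K = 3.60e-5 m/s × 86400 s/d = 3.110 m/d
Darcy flux q = K·i = 3.110 × 0.002801 = 0.008713 m/d
v_s = q/n_e = 0.008713/0.09 = 0.09681 m/d
T = 20 yr × 365 = 7300 d
L = v × T = 0.09681 × 7300 = 706.7 m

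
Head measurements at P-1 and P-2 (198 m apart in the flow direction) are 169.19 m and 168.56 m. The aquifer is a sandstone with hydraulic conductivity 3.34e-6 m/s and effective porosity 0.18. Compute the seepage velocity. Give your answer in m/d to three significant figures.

0.00510 m/d

Hydraulic gradient i = (169.19 − 168.56) / 198 = 0.63 / 198 = 0.003182
K = 3.34e-6 m/s × 86400 s/d = 0.2886 m/d
q = Ki = 0.2886 × 0.003182 = 9.182e-4 m/d
Seepage velocity v = q / n = 9.182e-4 / 0.18 = 0.005101 m/d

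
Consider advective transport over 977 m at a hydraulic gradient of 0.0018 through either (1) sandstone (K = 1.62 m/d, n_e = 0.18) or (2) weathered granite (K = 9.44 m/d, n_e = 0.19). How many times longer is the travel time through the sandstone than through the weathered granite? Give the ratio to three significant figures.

5.52

Unit 1 (sandstone): v = 1.62×0.0018/0.18 = 0.01620 m/d, t = 977/0.01620 = 60310 d
Unit 2 (weathered granite): v = 9.44×0.0018/0.19 = 0.08943 m/d, t = 977/0.08943 = 10920 d
t(sandstone) / t(weathered granite) = 60310/10920 = 5.52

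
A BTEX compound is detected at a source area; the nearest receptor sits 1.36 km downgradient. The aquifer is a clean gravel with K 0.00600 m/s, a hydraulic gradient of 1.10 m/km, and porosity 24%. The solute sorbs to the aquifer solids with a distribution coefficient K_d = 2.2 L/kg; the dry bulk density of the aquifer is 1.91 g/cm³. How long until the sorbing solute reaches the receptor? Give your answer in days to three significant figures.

K = 0.00600 m/s × 86400 s/d = 518.4 m/d
Specific discharge q = 518.4 × 0.0011 = 0.5702 m/d
Seepage velocity v = q / n = 0.5702 / 0.24 = 2.376 m/d
Retardation R = 1 + ρ_b·K_d/n = 1 + 1.91×2.2/0.24 = 18.51
Contaminant velocity v_c = v/R = 2.376/18.51 = 0.1284 m/d
L = 1.36 km = 1360 m
t = L/v_c = 1360/0.1284 = 10590 d

10600 days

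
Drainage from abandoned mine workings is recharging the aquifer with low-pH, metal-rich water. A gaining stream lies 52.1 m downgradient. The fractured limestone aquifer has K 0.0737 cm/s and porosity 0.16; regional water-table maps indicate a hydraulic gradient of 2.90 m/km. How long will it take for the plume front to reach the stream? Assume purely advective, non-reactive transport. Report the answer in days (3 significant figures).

45.1 days

K = 0.0737 cm/s × 864 = 63.68 m/d
Darcy flux q = K·i = 63.68 × 0.0029 = 0.1847 m/d
Seepage velocity v = q / n = 0.1847 / 0.16 = 1.154 m/d
t = L / v = 52.1 / 1.154 = 45.14 d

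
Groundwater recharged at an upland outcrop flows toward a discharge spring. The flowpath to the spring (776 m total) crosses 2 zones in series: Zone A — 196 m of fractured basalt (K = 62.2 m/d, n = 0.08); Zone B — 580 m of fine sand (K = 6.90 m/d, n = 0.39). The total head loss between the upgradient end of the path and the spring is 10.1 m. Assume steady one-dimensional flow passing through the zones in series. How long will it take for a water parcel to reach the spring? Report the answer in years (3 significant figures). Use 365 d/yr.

Continuity: the same q passes through each zone, so ΔH = q·Σ(L_j/K_j) — the zones act as resistances in series.
Σ(L/K) = 196/62.2 + 580/6.90 = 3.151 + 84.06 = 87.21 d
q = ΔH / Σ(L/K) = 10.1 / 87.21 = 0.1158 m/d (same in every zone)
Zone A: v = q/n = 0.1158/0.08 = 1.448 m/d → t_A = 196/1.448 = 135.4 d
Zone B: v = q/n = 0.1158/0.39 = 0.2970 m/d → t_B = 580/0.2970 = 1953 d
Total t = 135.4 + 1953 = 2089 d
   = 2089 / 365 = 5.72 yr

5.72 years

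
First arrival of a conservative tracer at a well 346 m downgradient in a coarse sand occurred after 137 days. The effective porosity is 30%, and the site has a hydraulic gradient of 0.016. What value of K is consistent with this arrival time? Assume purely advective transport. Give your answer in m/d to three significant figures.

v = L / t = 346 / 137 = 2.526 m/d
K = v · n / i = 2.526 × 0.30 / 0.016 = 47.4 m/d

47.4 m/d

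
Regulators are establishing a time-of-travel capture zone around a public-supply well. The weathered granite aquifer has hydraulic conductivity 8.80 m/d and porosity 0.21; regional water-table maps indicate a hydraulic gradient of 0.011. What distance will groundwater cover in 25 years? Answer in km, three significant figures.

Darcy flux q = K·i = 8.80 × 0.011 = 0.09680 m/d
Seepage velocity v = q / n = 0.09680 / 0.21 = 0.4610 m/d
T = 25 yr × 365 = 9125 d
L = v × T = 0.4610 × 9125 = 4206 m
   = 4.21 km

4.21 km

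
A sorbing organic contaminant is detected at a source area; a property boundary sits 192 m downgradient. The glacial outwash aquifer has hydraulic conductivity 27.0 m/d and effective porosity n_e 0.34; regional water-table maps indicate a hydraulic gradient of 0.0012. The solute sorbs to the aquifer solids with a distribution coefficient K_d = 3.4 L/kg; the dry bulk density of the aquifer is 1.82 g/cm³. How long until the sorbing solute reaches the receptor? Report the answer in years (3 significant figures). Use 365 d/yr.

106 years

Darcy flux q = K·i = 27.0 × 0.0012 = 0.03240 m/d
Seepage velocity v = q / n = 0.03240 / 0.34 = 0.09529 m/d
Retardation R = 1 + ρ_b·K_d/n = 1 + 1.82×3.4/0.34 = 19.20
Contaminant velocity v_c = v/R = 0.09529/19.20 = 0.004963 m/d
t = L/v_c = 192/0.004963 = 38680 d
   = 38680/365 = 106 yr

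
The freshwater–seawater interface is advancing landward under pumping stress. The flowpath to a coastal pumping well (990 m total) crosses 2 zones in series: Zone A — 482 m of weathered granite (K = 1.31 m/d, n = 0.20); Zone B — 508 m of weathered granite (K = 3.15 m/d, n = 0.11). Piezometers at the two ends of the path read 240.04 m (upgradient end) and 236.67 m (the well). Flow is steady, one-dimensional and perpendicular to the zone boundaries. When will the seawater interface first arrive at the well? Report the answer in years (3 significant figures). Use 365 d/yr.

Total head drop ΔH = 240.04 − 236.67 = 3.37 m
Steady 1-D flow in series ⇒ the Darcy flux q is identical in every zone and the zone head losses add (resistances L/K in series).
Σ(L/K) = 482/1.31 + 508/3.15 = 367.9 + 161.3 = 529.2 d
q = ΔH / Σ(L/K) = 3.37 / 529.2 = 0.006368 m/d (same in every zone)
Zone A: v = q/n = 0.006368/0.20 = 0.03184 m/d → t_A = 482/0.03184 = 15140 d
Zone B: v = q/n = 0.006368/0.11 = 0.05789 m/d → t_B = 508/0.05789 = 8775 d
Total t = 15140 + 8775 = 23910 d
   = 23910 / 365 = 65.5 yr

65.5 years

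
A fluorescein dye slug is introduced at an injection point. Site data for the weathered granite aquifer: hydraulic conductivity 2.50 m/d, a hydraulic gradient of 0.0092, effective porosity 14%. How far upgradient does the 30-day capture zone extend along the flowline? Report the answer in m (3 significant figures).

q = Ki = 2.50 × 0.0092 = 0.02300 m/d
v_s = q/n_e = 0.02300/0.14 = 0.1643 m/d
L = v × T = 0.1643 × 30 = 4.929 m

4.93 m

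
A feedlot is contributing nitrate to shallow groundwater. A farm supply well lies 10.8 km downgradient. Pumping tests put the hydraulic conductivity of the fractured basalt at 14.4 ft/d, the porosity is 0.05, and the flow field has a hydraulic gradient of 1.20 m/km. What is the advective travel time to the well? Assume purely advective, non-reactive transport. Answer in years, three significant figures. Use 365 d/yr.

281 years

K = 14.4 ft/d × 0.3048 = 4.389 m/d
q = Ki = 4.389 × 0.0012 = 0.005267 m/d
Average linear velocity = 0.005267 / 0.05 = 0.1053 m/d
L = 10.8 km = 10800 m
t = L / v = 10800 / 0.1053 = 102500 d
   = 102500 / 365 = 281 yr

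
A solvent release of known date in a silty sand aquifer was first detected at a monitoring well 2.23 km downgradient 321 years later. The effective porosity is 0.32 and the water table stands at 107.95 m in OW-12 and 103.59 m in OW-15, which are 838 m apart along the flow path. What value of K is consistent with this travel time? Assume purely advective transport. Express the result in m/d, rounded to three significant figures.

1.17 m/d

Hydraulic gradient i = (107.95 − 103.59) / 838 = 4.36 / 838 = 0.005203
t = 321 years = 117200 d
L = 2.23 km = 2230 m
v = L / t = 2230 / 117200 = 0.01903 m/d
K = v · n / i = 0.01903 × 0.32 / 0.005203 = 1.17 m/d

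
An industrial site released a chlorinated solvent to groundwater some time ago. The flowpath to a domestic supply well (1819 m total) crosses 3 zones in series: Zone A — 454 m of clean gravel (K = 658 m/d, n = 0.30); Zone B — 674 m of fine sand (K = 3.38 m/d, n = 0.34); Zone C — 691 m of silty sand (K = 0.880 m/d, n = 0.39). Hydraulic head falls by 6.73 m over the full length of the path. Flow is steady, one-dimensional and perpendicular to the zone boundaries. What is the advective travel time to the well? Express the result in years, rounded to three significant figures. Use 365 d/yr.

255 years

Steady 1-D flow in series ⇒ the Darcy flux q is identical in every zone and the zone head losses add (resistances L/K in series).
Σ(L/K) = 454/658 + 674/3.38 + 691/0.880 = 0.6900 + 199.4 + 785.2 = 985.3 d
q = ΔH / Σ(L/K) = 6.73 / 985.3 = 0.006830 m/d (same in every zone)
Zone A: v = q/n = 0.006830/0.30 = 0.02277 m/d → t_A = 454/0.02277 = 19940 d
Zone B: v = q/n = 0.006830/0.34 = 0.02009 m/d → t_B = 674/0.02009 = 33550 d
Zone C: v = q/n = 0.006830/0.39 = 0.01751 m/d → t_C = 691/0.01751 = 39460 d
Total t = 19940 + 33550 + 39460 = 92950 d
   = 92950 / 365 = 255 yr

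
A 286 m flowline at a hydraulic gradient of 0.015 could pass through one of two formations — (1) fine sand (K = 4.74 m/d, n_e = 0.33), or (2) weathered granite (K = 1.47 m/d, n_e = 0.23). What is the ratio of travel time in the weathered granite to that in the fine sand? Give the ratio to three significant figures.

Unit 1 (fine sand): v = 4.74×0.015/0.33 = 0.2155 m/d, t = 286/0.2155 = 1327 d
Unit 2 (weathered granite): v = 1.47×0.015/0.23 = 0.09587 m/d, t = 286/0.09587 = 2983 d
t(weathered granite) / t(fine sand) = 2983/1327 = 2.25

2.25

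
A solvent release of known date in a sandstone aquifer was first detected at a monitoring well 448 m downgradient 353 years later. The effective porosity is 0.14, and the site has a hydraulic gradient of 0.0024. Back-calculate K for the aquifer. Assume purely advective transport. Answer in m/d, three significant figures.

0.203 m/d

t = 353 years = 128800 d
v = L / t = 448 / 128800 = 0.003477 m/d
K = v · n / i = 0.003477 × 0.14 / 0.0024 = 0.203 m/d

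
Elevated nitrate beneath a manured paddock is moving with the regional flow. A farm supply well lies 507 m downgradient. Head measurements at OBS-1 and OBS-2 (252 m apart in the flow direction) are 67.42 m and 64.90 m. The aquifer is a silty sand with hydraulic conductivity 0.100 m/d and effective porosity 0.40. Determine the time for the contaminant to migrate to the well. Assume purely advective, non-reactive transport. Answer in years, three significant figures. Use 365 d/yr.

556 years

Hydraulic gradient i = (67.42 − 64.90) / 252 = 2.52 / 252 = 0.01000
q = Ki = 0.100 × 0.01000 = 0.001000 m/d
v_s = q/n_e = 0.001000/0.40 = 0.002500 m/d
t = L / v = 507 / 0.002500 = 202800 d
   = 202800 / 365 = 556 yr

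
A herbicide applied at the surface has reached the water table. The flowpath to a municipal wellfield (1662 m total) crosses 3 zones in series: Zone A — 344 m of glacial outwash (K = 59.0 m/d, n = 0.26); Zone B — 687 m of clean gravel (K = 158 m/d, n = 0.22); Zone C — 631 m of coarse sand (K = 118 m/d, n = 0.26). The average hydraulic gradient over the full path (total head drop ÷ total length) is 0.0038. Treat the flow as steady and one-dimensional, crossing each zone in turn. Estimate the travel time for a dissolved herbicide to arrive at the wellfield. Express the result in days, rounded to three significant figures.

995 days

For zones in series the flux q is common to all zones; the equivalent conductivity is the harmonic (thickness-weighted) mean, K_eq = L_total / Σ(L_j/K_j).
Σ(L/K) = 344/59.0 + 687/158 + 631/118 = 5.831 + 4.348 + 5.347 = 15.53 d
K_eq = L_total / Σ(L/K) = 1662 / 15.53 = 107.0 m/d
q = K_eq · i = 107.0 × 0.0038 = 0.4068 m/d (same in every zone)
Zone A: v = q/n = 0.4068/0.26 = 1.565 m/d → t_A = 344/1.565 = 219.9 d
Zone B: v = q/n = 0.4068/0.22 = 1.849 m/d → t_B = 687/1.849 = 371.6 d
Zone C: v = q/n = 0.4068/0.26 = 1.565 m/d → t_C = 631/1.565 = 403.3 d
Total t = 219.9 + 371.6 + 403.3 = 994.8 d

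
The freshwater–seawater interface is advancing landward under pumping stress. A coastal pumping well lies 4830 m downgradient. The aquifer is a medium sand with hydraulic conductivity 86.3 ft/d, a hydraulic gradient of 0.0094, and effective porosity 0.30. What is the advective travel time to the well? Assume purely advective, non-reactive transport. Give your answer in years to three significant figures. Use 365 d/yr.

16.1 years

K = 86.3 ft/d × 0.3048 = 26.30 m/d
Darcy flux q = K·i = 26.30 × 0.0094 = 0.2473 m/d
Seepage velocity v = q / n = 0.2473 / 0.30 = 0.8242 m/d
t = L / v = 4830 / 0.8242 = 5860 d
   = 5860 / 365 = 16.1 yr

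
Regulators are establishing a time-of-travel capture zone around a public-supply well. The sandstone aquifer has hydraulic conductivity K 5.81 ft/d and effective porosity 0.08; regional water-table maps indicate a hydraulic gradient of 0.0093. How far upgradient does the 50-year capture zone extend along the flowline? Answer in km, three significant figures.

3.76 km

K = 5.81 ft/d × 0.3048 = 1.771 m/d
Darcy flux q = K·i = 1.771 × 0.0093 = 0.01647 m/d
v_s = q/n_e = 0.01647/0.08 = 0.2059 m/d
T = 50 yr × 365 = 18250 d
L = v × T = 0.2059 × 18250 = 3757 m
   = 3.76 km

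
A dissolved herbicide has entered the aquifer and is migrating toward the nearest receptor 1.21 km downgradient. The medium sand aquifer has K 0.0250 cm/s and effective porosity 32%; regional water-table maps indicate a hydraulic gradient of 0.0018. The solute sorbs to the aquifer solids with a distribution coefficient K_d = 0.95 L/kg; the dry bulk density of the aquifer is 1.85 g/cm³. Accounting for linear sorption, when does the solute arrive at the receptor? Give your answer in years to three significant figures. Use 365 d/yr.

177 years

K = 0.0250 cm/s × 864 = 21.60 m/d
q = Ki = 21.60 × 0.0018 = 0.03888 m/d
v = Ki/n = 21.60·0.0018/0.32 = 0.1215 m/d
Retardation R = 1 + ρ_b·K_d/n = 1 + 1.85×0.95/0.32 = 6.492
Contaminant velocity v_c = v/R = 0.1215/6.492 = 0.01871 m/d
L = 1.21 km = 1210 m
t = L/v_c = 1210/0.01871 = 64650 d
   = 64650/365 = 177 yr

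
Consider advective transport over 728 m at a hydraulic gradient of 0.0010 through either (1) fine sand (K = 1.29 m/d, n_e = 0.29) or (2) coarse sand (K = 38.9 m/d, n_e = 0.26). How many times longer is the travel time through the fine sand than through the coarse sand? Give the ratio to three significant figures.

Unit 1 (fine sand): v = 1.29×0.0010/0.29 = 0.004448 m/d, t = 728/0.004448 = 163700 d
Unit 2 (coarse sand): v = 38.9×0.0010/0.26 = 0.1496 m/d, t = 728/0.1496 = 4866 d
t(fine sand) / t(coarse sand) = 163700/4866 = 33.6

33.6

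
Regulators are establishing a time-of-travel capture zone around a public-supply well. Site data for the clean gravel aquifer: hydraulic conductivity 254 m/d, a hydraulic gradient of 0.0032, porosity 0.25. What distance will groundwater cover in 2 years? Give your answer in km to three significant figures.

2.37 km

Specific discharge q = 254 × 0.0032 = 0.8128 m/d
Average linear velocity = 0.8128 / 0.25 = 3.251 m/d
T = 2 yr × 365 = 730 d
L = v × T = 3.251 × 730 = 2373 m
   = 2.37 km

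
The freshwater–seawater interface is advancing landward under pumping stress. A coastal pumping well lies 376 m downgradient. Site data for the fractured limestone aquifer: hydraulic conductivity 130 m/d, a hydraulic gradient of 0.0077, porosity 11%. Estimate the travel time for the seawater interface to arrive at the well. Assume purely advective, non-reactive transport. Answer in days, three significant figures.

Darcy flux q = K·i = 130 × 0.0077 = 1.001 m/d
Seepage velocity v = q / n = 1.001 / 0.11 = 9.100 m/d
t = L / v = 376 / 9.100 = 41.32 d

41.3 days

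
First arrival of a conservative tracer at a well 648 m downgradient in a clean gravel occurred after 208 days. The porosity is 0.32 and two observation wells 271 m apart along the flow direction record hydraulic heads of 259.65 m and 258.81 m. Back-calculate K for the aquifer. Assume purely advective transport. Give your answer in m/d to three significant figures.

322 m/d

Hydraulic gradient i = (259.65 − 258.81) / 271 = 0.84 / 271 = 0.003100
v = L / t = 648 / 208 = 3.115 m/d
K = v · n / i = 3.115 × 0.32 / 0.003100 = 322 m/d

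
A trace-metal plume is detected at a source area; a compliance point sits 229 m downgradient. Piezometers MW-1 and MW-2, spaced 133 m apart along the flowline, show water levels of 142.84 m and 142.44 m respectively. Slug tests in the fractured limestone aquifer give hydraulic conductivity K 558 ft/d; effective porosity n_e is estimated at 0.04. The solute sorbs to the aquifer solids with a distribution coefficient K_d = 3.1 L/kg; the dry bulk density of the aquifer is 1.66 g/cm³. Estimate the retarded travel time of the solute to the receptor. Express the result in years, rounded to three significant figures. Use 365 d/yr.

6.36 years

Hydraulic gradient i = (142.84 − 142.44) / 133 = 0.40 / 133 = 0.003008
K = 558 ft/d × 0.3048 = 170.1 m/d
q = Ki = 170.1 × 0.003008 = 0.5115 m/d
Average linear velocity = 0.5115 / 0.04 = 12.79 m/d
Retardation R = 1 + ρ_b·K_d/n = 1 + 1.66×3.1/0.04 = 129.7
Contaminant velocity v_c = v/R = 12.79/129.7 = 0.09863 m/d
t = L/v_c = 229/0.09863 = 2322 d
   = 2322/365 = 6.36 yr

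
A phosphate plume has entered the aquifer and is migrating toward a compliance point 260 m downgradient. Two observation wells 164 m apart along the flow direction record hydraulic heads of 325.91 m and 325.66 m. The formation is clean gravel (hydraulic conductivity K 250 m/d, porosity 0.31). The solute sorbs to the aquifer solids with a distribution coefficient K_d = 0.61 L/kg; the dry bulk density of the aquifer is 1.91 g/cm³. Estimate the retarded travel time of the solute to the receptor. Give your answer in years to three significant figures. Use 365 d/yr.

2.76 years

Hydraulic gradient i = (325.91 − 325.66) / 164 = 0.25 / 164 = 0.001524
Specific discharge q = 250 × 0.001524 = 0.3811 m/d
v_s = q/n_e = 0.3811/0.31 = 1.229 m/d
Retardation R = 1 + ρ_b·K_d/n = 1 + 1.91×0.61/0.31 = 4.758
Contaminant velocity v_c = v/R = 1.229/4.758 = 0.2584 m/d
t = L/v_c = 260/0.2584 = 1006 d
   = 1006/365 = 2.76 yr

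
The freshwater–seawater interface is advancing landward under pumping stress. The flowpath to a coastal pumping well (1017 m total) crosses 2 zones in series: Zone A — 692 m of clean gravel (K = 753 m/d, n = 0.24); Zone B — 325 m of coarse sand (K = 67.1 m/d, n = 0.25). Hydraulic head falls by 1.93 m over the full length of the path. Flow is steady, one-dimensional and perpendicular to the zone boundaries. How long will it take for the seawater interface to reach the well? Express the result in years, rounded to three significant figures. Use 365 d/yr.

2.02 years

Steady 1-D flow in series ⇒ the Darcy flux q is identical in every zone and the zone head losses add (resistances L/K in series).
Σ(L/K) = 692/753 + 325/67.1 = 0.9190 + 4.844 = 5.763 d
q = ΔH / Σ(L/K) = 1.93 / 5.763 = 0.3349 m/d (same in every zone)
Zone A: v = q/n = 0.3349/0.24 = 1.396 m/d → t_A = 692/1.396 = 495.9 d
Zone B: v = q/n = 0.3349/0.25 = 1.340 m/d → t_B = 325/1.340 = 242.6 d
Total t = 495.9 + 242.6 = 738.5 d
   = 738.5 / 365 = 2.02 yr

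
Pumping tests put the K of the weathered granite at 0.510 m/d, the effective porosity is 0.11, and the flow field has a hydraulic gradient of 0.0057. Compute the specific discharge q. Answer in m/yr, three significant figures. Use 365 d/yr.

Specific discharge q = 0.510 × 0.0057 = 0.002907 m/d
   = 0.002907 × 365 = 1.06 m/yr

1.06 m/yr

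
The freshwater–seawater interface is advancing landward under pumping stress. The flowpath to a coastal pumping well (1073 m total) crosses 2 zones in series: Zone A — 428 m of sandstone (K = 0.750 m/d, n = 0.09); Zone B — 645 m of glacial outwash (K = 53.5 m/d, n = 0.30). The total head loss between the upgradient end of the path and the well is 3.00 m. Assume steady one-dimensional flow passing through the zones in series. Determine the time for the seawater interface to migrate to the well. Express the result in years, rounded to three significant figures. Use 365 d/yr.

123 years

Steady 1-D flow in series ⇒ the Darcy flux q is identical in every zone and the zone head losses add (resistances L/K in series).
Σ(L/K) = 428/0.750 + 645/53.5 = 570.7 + 12.06 = 582.7 d
q = ΔH / Σ(L/K) = 3.00 / 582.7 = 0.005148 m/d (same in every zone)
Zone A: v = q/n = 0.005148/0.09 = 0.05720 m/d → t_A = 428/0.05720 = 7482 d
Zone B: v = q/n = 0.005148/0.30 = 0.01716 m/d → t_B = 645/0.01716 = 37590 d
Total t = 7482 + 37590 = 45070 d
   = 45070 / 365 = 123 yr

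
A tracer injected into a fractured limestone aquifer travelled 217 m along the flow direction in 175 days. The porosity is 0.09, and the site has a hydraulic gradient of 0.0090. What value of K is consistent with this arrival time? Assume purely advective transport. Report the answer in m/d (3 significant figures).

12.4 m/d

v = L / t = 217 / 175 = 1.240 m/d
K = v · n / i = 1.240 × 0.09 / 0.0090 = 12.4 m/d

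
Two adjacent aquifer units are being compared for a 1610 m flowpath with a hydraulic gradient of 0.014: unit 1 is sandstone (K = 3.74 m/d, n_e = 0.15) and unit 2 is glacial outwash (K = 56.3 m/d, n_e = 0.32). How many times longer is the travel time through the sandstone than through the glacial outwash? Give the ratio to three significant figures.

Unit 1 (sandstone): v = 3.74×0.014/0.15 = 0.3491 m/d, t = 1610/0.3491 = 4612 d
Unit 2 (glacial outwash): v = 56.3×0.014/0.32 = 2.463 m/d, t = 1610/2.463 = 653.6 d
t(sandstone) / t(glacial outwash) = 4612/653.6 = 7.06

7.06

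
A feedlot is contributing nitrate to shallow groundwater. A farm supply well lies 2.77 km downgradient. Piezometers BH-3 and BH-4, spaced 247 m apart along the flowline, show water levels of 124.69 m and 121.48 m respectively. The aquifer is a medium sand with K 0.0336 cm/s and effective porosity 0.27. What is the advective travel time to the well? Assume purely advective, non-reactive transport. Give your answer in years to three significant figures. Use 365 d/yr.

5.43 years

Hydraulic gradient i = (124.69 − 121.48) / 247 = 3.21 / 247 = 0.01300
K = 0.0336 cm/s × 864 = 29.03 m/d
q = Ki = 29.03 × 0.01300 = 0.3773 m/d
v_s = q/n_e = 0.3773/0.27 = 1.397 m/d
L = 2.77 km = 2770 m
t = L / v = 2770 / 1.397 = 1982 d
   = 1982 / 365 = 5.43 yr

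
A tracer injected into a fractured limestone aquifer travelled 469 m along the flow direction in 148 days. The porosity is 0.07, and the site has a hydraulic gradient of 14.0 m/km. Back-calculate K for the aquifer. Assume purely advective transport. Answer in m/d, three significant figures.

15.8 m/d

v = L / t = 469 / 148 = 3.169 m/d
K = v · n / i = 3.169 × 0.07 / 0.014 = 15.8 m/d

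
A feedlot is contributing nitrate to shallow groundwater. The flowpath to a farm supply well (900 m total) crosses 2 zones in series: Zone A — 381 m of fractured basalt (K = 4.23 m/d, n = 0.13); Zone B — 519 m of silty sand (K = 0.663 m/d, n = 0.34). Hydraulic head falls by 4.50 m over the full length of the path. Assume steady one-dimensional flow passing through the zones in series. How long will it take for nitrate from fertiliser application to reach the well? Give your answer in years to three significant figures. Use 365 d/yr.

120 years

Continuity: the same q passes through each zone, so ΔH = q·Σ(L_j/K_j) — the zones act as resistances in series.
Σ(L/K) = 381/4.23 + 519/0.663 = 90.07 + 782.8 = 872.9 d
q = ΔH / Σ(L/K) = 4.50 / 872.9 = 0.005155 m/d (same in every zone)
Zone A: v = q/n = 0.005155/0.13 = 0.03966 m/d → t_A = 381/0.03966 = 9607 d
Zone B: v = q/n = 0.005155/0.34 = 0.01516 m/d → t_B = 519/0.01516 = 34230 d
Total t = 9607 + 34230 = 43840 d
   = 43840 / 365 = 120 yr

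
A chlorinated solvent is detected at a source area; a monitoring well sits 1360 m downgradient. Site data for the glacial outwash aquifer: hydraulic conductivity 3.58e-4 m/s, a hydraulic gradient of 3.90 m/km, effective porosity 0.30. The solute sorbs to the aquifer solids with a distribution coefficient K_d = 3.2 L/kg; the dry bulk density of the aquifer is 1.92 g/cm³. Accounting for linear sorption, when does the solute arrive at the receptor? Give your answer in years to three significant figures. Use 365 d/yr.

K = 3.58e-4 m/s × 86400 s/d = 30.93 m/d
Specific discharge q = 30.93 × 0.0039 = 0.1206 m/d
v = Ki/n = 30.93·0.0039/0.30 = 0.4021 m/d
Retardation R = 1 + ρ_b·K_d/n = 1 + 1.92×3.2/0.30 = 21.48
Contaminant velocity v_c = v/R = 0.4021/21.48 = 0.01872 m/d
t = L/v_c = 1360/0.01872 = 72650 d
   = 72650/365 = 199 yr

199 years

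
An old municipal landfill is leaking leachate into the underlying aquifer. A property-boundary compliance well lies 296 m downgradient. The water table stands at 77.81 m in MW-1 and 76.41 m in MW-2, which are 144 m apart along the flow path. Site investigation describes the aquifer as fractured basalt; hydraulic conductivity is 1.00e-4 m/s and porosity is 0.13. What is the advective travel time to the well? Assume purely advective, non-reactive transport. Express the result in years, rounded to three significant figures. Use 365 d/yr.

Hydraulic gradient i = (77.81 − 76.41) / 144 = 1.40 / 144 = 0.009722
K = 1.00e-4 m/s × 86400 s/d = 8.640 m/d
q = Ki = 8.640 × 0.009722 = 0.08400 m/d
Seepage velocity v = q / n = 0.08400 / 0.13 = 0.6462 m/d
t = L / v = 296 / 0.6462 = 458.1 d
   = 458.1 / 365 = 1.26 yr

1.26 years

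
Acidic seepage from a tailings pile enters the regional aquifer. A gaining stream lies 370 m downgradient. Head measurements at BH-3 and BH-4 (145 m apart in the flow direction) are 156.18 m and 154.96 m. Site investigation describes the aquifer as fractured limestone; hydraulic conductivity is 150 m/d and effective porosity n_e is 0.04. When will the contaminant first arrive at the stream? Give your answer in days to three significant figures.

11.7 days

Hydraulic gradient i = (156.18 − 154.96) / 145 = 1.22 / 145 = 0.008414
Specific discharge q = 150 × 0.008414 = 1.262 m/d
v_s = q/n_e = 1.262/0.04 = 31.55 m/d
t = L / v = 370 / 31.55 = 11.73 d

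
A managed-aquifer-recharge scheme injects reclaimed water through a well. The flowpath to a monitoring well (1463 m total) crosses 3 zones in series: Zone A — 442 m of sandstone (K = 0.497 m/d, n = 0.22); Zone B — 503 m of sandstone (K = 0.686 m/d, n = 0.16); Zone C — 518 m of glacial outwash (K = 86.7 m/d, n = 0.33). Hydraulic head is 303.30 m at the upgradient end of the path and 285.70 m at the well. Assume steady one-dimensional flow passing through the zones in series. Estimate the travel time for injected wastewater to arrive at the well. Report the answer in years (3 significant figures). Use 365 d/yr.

Total head drop ΔH = 303.30 − 285.70 = 17.60 m
Continuity: the same q passes through each zone, so ΔH = q·Σ(L_j/K_j) — the zones act as resistances in series.
Σ(L/K) = 442/0.497 + 503/0.686 + 518/86.7 = 889.3 + 733.2 + 5.975 = 1629 d
q = ΔH / Σ(L/K) = 17.60 / 1629 = 0.01081 m/d (same in every zone)
Zone A: v = q/n = 0.01081/0.22 = 0.04912 m/d → t_A = 442/0.04912 = 8998 d
Zone B: v = q/n = 0.01081/0.16 = 0.06754 m/d → t_B = 503/0.06754 = 7447 d
Zone C: v = q/n = 0.01081/0.33 = 0.03275 m/d → t_C = 518/0.03275 = 15820 d
Total t = 8998 + 7447 + 15820 = 32260 d
   = 32260 / 365 = 88.4 yr

88.4 years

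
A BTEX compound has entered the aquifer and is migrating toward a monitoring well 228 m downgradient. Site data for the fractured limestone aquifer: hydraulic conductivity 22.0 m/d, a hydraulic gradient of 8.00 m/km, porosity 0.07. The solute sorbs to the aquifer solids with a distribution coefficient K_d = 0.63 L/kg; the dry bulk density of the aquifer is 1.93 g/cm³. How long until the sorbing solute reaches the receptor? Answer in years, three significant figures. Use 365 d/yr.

Specific discharge q = 22.0 × 0.0080 = 0.1760 m/d
v_s = q/n_e = 0.1760/0.07 = 2.514 m/d
Retardation R = 1 + ρ_b·K_d/n = 1 + 1.93×0.63/0.07 = 18.37
Contaminant velocity v_c = v/R = 2.514/18.37 = 0.1369 m/d
t = L/v_c = 228/0.1369 = 1666 d
   = 1666/365 = 4.56 yr

4.56 years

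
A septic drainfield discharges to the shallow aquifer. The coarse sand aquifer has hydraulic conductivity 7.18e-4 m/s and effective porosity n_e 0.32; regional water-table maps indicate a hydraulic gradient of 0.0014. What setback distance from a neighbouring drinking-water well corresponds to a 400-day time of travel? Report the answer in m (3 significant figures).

K = 7.18e-4 m/s × 86400 s/d = 62.04 m/d
Specific discharge q = 62.04 × 0.0014 = 0.08685 m/d
Average linear velocity = 0.08685 / 0.32 = 0.2714 m/d
L = v × T = 0.2714 × 400 = 108.6 m

109 m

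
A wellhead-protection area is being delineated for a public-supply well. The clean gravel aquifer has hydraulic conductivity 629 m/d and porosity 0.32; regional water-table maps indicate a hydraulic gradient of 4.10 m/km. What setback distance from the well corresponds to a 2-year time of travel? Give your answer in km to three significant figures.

5.88 km

Specific discharge q = 629 × 0.0041 = 2.579 m/d
v_s = q/n_e = 2.579/0.32 = 8.059 m/d
T = 2 yr × 365 = 730 d
L = v × T = 8.059 × 730 = 5883 m
   = 5.88 km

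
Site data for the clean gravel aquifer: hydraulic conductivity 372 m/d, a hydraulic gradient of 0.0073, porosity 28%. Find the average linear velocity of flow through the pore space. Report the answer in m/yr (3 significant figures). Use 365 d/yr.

Specific discharge q = 372 × 0.0073 = 2.716 m/d
Average linear velocity = 2.716 / 0.28 = 9.699 m/d
   = 9.699 × 365 = 3540 m/yr

3540 m/yr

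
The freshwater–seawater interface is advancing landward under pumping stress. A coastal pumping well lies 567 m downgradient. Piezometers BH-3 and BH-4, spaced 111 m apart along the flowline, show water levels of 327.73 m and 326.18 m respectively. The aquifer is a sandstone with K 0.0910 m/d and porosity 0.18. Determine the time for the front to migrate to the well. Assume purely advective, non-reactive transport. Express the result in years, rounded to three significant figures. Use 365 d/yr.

Hydraulic gradient i = (327.73 − 326.18) / 111 = 1.55 / 111 = 0.01396
Darcy flux q = K·i = 0.0910 × 0.01396 = 0.001271 m/d
Average linear velocity = 0.001271 / 0.18 = 0.007060 m/d
t = L / v = 567 / 0.007060 = 80320 d
   = 80320 / 365 = 220 yr

220 years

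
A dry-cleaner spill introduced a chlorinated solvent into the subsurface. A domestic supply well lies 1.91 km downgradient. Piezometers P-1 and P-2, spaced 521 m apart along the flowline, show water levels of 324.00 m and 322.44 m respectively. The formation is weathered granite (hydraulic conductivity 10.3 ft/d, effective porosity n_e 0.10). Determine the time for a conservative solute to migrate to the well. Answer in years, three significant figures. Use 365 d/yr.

55.7 years

Hydraulic gradient i = (324.00 − 322.44) / 521 = 1.56 / 521 = 0.002994
K = 10.3 ft/d × 0.3048 = 3.139 m/d
q = Ki = 3.139 × 0.002994 = 0.009400 m/d
v_s = q/n_e = 0.009400/0.10 = 0.09400 m/d
L = 1.91 km = 1910 m
t = L / v = 1910 / 0.09400 = 20320 d
   = 20320 / 365 = 55.7 yr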